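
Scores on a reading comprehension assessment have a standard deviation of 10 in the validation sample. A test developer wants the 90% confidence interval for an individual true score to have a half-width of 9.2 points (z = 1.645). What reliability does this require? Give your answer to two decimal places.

0.69

Required SEM = 9.2 / 1.645 ≃ 5.5927
Required reliability = 1 − (SEM/SD)² = 1 − 0.3128 ≃ 0.6872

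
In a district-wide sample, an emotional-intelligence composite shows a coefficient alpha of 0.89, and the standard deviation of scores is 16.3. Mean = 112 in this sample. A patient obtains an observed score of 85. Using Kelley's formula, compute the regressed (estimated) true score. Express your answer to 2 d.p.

T̂ = 0.8900(85) + 0.1100(112) ≈ 87.9700

87.97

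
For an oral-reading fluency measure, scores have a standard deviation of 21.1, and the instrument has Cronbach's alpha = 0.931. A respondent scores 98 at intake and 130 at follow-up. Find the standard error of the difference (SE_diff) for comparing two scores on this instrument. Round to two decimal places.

The standard error of measurement is 21.10000*√(1 − 0.93100) ≈ 21.10000*0.26268 ≈ 5.54252.
Standard error of the difference = 5.54252·√2 ≈ 7.83830

7.84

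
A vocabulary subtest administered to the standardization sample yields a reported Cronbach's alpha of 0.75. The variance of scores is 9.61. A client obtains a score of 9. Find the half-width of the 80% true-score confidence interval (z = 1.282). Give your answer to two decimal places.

SD = √9.61 = 3.1000
SEM = 3.1000 × √(1 − 0.7500) = 3.1000 × √0.2500 ≈ 3.1000 × 0.5000 ≈ 1.5500
Margin = 1.282 × 1.5500 ≈ 1.9871

1.99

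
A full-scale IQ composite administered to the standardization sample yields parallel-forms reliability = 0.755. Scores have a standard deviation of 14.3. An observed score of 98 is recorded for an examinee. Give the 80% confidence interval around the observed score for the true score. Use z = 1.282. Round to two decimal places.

[88.93, 107.07]

SEM = 14.3000 · √(1 − 0.7550) = 14.3000 · √0.2450 ≈ 14.3000 · 0.4950 ≈ 7.0781
Margin = 1.282 · 7.0781 ≈ 9.0742
80% CI: 98 ± 9.0742 = [88.9258, 107.0742]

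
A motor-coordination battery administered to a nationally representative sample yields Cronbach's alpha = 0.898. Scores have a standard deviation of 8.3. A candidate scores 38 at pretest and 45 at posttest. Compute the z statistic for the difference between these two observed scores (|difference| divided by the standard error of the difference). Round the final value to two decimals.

The standard error of measurement is 8.30000·√(1 − 0.89800) ≈ 8.30000·0.31937 ≈ 2.65081.
SE_diff = SEM · √2 ≈ 2.65081 · 1.41421 ≈ 3.74881
z = 7 / 3.74881 ≈ 1.86726

1.87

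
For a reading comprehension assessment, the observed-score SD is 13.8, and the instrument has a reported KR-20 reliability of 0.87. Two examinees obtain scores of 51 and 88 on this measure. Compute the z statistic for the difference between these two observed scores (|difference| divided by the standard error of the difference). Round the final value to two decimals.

5.26

SEM = 13.800 × √(1 − 0.870) = 13.800 × √0.130 ≈ 13.800 × 0.361 ≈ 4.976
SE_diff = SEM × √2 ≈ 4.976 × 1.414 ≈ 7.037
z = 37 / 7.037 ≈ 5.258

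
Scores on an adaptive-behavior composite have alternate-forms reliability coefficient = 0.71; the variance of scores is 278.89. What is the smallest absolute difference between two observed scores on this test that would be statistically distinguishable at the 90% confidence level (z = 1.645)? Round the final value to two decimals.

SD = √278.89 = 16.700
SEM = 16.700 × √(1 − 0.710) = 16.700 × √0.290 ≈ 16.700 × 0.539 ≈ 8.993
SE_diff = SEM × √2 ≈ 8.993 × 1.414 ≈ 12.718
Minimum reliable difference = 1.645 × SE_diff ≈ 1.645 × 12.718 ≈ 20.922

20.92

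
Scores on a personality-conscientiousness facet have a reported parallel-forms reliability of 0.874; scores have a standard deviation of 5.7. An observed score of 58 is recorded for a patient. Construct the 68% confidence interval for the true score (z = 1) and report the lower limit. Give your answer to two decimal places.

SEM = 5.700×√(1 − 0.874) ≈ 2.023
Half-width = 1×2.023 ≈ 2.023
Lower limit = 58 − 2.023 ≈ 55.977

55.98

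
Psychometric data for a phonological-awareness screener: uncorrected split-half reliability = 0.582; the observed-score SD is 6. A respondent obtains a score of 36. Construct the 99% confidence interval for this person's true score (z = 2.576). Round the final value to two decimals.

[28.06, 43.94]

Spearman-Brown: r = 2(0.582) / (1 + 0.582) = 1.16400 / 1.58200 ≈ 0.73578
SEM = 6.00000·√(1 − 0.73578) ≈ 3.08415
Margin = 2.576 · 3.08415 ≈ 7.94478
Interval: (28.05522, 43.94478)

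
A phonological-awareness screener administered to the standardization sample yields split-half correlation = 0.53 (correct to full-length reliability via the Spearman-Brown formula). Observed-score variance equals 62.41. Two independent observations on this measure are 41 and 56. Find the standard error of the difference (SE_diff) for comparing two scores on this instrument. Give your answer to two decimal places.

6.19

σ = 62.41^(1/2) = 7.90000
Spearman-Brown: r = 2(0.53) / (1 + 0.53) = 1.06000 / 1.53000 ≈ 0.69281
SEM = 7.90000 × √(1 − 0.69281) = 7.90000 × √0.30719 ≈ 7.90000 × 0.55425 ≈ 4.37855
SE_diff = √2 × SEM ≈ 6.19220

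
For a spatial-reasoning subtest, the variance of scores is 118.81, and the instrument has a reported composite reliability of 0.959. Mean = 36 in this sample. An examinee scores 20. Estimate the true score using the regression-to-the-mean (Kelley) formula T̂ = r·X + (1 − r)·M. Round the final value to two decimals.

T̂ = r·X + (1 − r)·M = 0.959·20 + 0.041·36 = 19.180 + 1.476 ≈ 20.656

20.66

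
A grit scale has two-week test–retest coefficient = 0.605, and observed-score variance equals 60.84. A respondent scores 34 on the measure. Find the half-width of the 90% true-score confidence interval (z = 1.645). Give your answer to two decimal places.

8.06

σ = 60.84^(1/2) = 7.800
SEM = 7.800 * √(1 − 0.605) = 7.800 * √0.395 ≈ 7.800 * 0.628 ≈ 4.902
Half-width = 1.645*4.902 ≈ 8.064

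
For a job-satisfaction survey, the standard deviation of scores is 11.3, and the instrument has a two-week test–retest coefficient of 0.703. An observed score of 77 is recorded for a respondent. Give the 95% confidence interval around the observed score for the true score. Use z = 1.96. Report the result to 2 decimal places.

[64.93, 89.07]

SEM = 11.300 × √(1 − 0.703) = 11.300 × √0.297 ≈ 11.300 × 0.545 ≈ 6.158
Margin = 1.96 × 6.158 ≈ 12.070
95% CI: 77 ± 12.070 = [64.930, 89.070]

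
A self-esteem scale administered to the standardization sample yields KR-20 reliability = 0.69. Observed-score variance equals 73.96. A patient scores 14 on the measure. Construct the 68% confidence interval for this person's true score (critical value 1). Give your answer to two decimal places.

σ = 73.96^(1/2) = 8.6000
SEM = 8.6000 · √(1 − 0.6900) = 8.6000 · √0.3100 ≈ 8.6000 · 0.5568 ≈ 4.7883
1 · SEM ≈ 4.7883
CI = 14 ± 4.7883 → [9.2117, 18.7883]

[9.21, 18.79]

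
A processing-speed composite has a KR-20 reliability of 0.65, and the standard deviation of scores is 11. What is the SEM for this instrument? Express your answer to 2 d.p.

SEM = 11.000 * √(1 − 0.650) = 11.000 * √0.350 ≈ 11.000 * 0.592 ≈ 6.508

6.51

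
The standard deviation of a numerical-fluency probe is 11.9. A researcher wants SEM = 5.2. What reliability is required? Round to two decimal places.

r = 1 − (SEM / SD)² = 1 − (5.2000 / 11.9)² ≈ 1 − 0.1909 ≈ 0.8091

0.81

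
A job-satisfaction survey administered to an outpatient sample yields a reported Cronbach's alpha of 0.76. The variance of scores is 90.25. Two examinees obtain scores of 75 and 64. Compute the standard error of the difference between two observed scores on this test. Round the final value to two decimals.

σ = 90.25^(1/2) = 9.5000
SEM = 9.5000 · √(1 − 0.7600) = 9.5000 · √0.2400 ≈ 9.5000 · 0.4899 ≈ 4.6540
SE_diff = SEM · √2 ≈ 4.6540 · 1.4142 ≈ 6.5818

6.58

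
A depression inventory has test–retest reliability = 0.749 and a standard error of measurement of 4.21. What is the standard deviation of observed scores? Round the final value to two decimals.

8.40

SD = SEM / √(1 − r) = 4.21 / √0.2510 ≃ 4.21 / 0.5010 ≃ 8.4032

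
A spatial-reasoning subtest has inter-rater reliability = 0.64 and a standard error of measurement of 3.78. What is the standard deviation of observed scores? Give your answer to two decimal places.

6.30

SD = 3.78 / √(1 − 0.64) ≈ 6.30000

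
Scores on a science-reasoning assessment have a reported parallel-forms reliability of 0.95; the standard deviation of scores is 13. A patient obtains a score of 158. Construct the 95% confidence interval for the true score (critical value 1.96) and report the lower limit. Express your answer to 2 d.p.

152.30

SEM = 13.0000 · √(1 − 0.9500) = 13.0000 · √0.0500 ≃ 13.0000 · 0.2236 ≃ 2.9069
Half-width = 1.96·2.9069 ≃ 5.6975
Lower limit = 158 − 5.6975 ≃ 152.3025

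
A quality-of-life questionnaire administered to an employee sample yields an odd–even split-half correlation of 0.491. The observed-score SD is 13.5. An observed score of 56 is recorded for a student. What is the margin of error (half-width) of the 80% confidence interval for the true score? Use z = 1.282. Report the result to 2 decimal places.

r_full = 2·0.491 / (1 + 0.491) ≃ 0.6586
SEM = 13.5000*√(1 − 0.6586) ≃ 7.8878
Half-width = 1.282*7.8878 ≃ 10.1121

10.11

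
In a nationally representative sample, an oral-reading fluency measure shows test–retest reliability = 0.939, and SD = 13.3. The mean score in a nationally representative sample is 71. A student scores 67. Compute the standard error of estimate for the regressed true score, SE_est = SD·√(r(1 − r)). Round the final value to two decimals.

SE_est = SD · √(r(1 − r)) = 13.3000 · √0.0573 ≃ 13.3000 · 0.2393 ≃ 3.1831

3.18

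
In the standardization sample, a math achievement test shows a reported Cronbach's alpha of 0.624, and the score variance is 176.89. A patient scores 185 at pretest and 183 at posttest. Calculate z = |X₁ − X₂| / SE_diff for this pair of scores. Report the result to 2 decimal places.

0.17

SD = √176.89 = 13.3000
SEM = 13.3000*√(1 − 0.6240) ≈ 8.1554
Standard error of the difference = 8.1554·√2 ≈ 11.5335
z = |185 − 183| / 11.5335 = 2 / 11.5335 ≈ 0.1734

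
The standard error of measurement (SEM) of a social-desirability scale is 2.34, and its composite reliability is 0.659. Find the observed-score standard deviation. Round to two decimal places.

4.01

σ = SEM·(1 − r)^(−1/2) ≈ 2.34×1.7125 ≈ 4.0072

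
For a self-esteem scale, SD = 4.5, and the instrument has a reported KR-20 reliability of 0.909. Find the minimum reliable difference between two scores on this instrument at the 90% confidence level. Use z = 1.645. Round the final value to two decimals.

The standard error of measurement is 4.50000·√(1 − 0.90900) ≈ 4.50000·0.30166 ≈ 1.35748.
Standard error of the difference = 1.35748·√2 ≈ 1.91977
Smallest detectable difference = 1.645·1.91977 ≈ 3.15801

3.16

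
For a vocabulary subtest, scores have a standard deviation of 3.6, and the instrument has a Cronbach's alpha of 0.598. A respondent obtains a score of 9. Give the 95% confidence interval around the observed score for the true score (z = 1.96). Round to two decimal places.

SEM = 3.600 · √(1 − 0.598) = 3.600 · √0.402 ≈ 3.600 · 0.634 ≈ 2.283
1.96 · SEM ≈ 4.474
Interval: (4.526, 13.474)

[4.53, 13.47]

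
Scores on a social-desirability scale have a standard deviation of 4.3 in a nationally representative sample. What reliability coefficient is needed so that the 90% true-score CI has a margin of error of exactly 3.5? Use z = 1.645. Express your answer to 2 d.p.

0.76

Required SEM = 3.5 / 1.645 ≃ 2.128
Required reliability = 1 − (SEM/SD)² = 1 − 0.245 ≃ 0.755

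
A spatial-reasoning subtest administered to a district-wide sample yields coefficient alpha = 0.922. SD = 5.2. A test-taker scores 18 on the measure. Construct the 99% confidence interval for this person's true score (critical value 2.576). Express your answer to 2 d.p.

SEM = 5.200 · √(1 − 0.922) = 5.200 · √0.078 ≈ 5.200 · 0.279 ≈ 1.452
Half-width = 2.576·1.452 ≈ 3.741
99% CI: 18 ± 3.741 = [14.259, 21.741]

[14.26, 21.74]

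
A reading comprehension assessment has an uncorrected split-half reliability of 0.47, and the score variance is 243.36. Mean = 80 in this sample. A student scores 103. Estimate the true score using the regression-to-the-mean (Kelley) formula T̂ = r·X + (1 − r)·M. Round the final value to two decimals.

94.71

r_full = 2·0.47 / (1 + 0.47) ≃ 0.639
Estimated true score = 0.639·103 + (1 − 0.639)·80 ≃ 94.707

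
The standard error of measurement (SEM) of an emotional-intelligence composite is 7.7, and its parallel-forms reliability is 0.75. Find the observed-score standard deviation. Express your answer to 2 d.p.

σ = SEM·(1 − r)^(−1/2) ≈ 7.7*2.0000 ≈ 15.4000

15.40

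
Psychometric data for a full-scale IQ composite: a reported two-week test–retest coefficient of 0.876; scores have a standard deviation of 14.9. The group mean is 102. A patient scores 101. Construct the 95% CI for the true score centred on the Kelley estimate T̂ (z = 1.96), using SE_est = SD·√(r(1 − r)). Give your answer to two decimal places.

[91.50, 110.75]

T̂ = 0.8760(101) + 0.1240(102) ≃ 101.1240
SE_est = SD · √(r(1 − r)) = 14.9000 · √0.1086 ≃ 14.9000 · 0.3296 ≃ 4.9108
CI = 101.1240 ± 1.96 · 4.9108 → [91.4989, 110.7491]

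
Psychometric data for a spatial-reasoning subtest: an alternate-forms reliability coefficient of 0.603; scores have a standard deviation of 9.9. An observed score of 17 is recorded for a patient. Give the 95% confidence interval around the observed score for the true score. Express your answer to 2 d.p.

[4.77, 29.23]

SEM = 9.9000*√(1 − 0.6030) ≈ 6.2378
1.96 * SEM ≈ 12.2261
95% CI: 17 ± 12.2261 = [4.7739, 29.2261]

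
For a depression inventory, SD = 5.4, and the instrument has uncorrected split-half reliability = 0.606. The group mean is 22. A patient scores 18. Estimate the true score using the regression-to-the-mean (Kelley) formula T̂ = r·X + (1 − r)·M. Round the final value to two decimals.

18.98

r_full = 2·0.606 / (1 + 0.606) ≈ 0.75467
Estimated true score = 0.75467×18 + (1 − 0.75467)×22 ≈ 18.98132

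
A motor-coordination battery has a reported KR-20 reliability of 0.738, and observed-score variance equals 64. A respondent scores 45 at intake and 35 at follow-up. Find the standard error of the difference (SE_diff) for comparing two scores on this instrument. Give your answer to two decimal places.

5.79

SD = √64 = 8.000
SEM = 8.000 * √(1 − 0.738) = 8.000 * √0.262 ≈ 8.000 * 0.512 ≈ 4.095
SE_diff = √2 * SEM ≈ 5.791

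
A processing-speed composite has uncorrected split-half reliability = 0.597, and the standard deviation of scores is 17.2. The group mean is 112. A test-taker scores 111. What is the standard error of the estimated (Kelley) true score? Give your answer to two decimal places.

7.47

r_full = 2·0.597 / (1 + 0.597) ≈ 0.7477
SE_est = 17.2000·√[r(1 − r)] ≈ 7.4710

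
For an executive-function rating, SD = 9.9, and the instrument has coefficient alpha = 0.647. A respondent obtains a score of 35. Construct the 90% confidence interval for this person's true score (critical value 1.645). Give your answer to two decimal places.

SEM = 9.90000 * √(1 − 0.64700) = 9.90000 * √0.35300 ≈ 9.90000 * 0.59414 ≈ 5.88197
Margin = 1.645 * 5.88197 ≈ 9.67583
CI = 35 ± 9.67583 → [25.32417, 44.67583]

[25.32, 44.68]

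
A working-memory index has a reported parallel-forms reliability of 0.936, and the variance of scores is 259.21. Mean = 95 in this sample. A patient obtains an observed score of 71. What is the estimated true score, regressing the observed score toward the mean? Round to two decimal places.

T̂ = 0.936(71) + 0.064(95) ≈ 72.536

72.54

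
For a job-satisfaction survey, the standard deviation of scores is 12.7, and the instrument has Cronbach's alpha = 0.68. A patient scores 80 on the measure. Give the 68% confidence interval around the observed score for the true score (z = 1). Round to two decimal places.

SEM = 12.7000·√(1 − 0.6800) ≈ 7.1842
1 · SEM ≈ 7.1842
CI = 80 ± 7.1842 → [72.8158, 87.1842]

[72.82, 87.18]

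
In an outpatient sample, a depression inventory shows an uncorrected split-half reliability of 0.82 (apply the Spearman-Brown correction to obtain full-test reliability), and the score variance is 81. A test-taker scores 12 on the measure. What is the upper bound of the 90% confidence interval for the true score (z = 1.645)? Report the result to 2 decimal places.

SD = √81 = 9.00000
Spearman-Brown: r = 2(0.82) / (1 + 0.82) = 1.64000 / 1.82000 ≈ 0.90110
SEM = 9.00000 · √(1 − 0.90110) = 9.00000 · √0.09890 ≈ 9.00000 · 0.31449 ≈ 2.83037
Half-width = 1.645·2.83037 ≈ 4.65596
Upper limit = 12 + 4.65596 ≈ 16.65596

16.66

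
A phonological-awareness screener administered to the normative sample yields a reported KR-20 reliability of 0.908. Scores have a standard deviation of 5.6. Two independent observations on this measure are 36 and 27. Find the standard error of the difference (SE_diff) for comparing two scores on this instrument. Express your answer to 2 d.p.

2.40

The standard error of measurement is 5.6000*√(1 − 0.9080) ≈ 5.6000*0.3033 ≈ 1.6986.
Standard error of the difference = 1.6986·√2 ≈ 2.4021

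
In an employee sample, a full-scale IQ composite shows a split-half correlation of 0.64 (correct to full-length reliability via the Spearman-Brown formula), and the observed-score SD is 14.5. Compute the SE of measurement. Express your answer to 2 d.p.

Full-length reliability (Spearman-Brown) = 2(0.64)/(1+0.64) ≈ 0.78049
SEM = 14.50000*√(1 − 0.78049) ≈ 6.79356

6.79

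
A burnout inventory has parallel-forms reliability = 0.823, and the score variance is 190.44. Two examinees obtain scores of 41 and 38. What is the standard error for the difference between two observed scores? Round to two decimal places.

8.21

SD = √190.44 ≃ 13.8000
The standard error of measurement is 13.8000·√(1 − 0.8230) ≃ 13.8000·0.4207 ≃ 5.8058.
SE_diff = SEM · √2 ≃ 5.8058 · 1.4142 ≃ 8.2107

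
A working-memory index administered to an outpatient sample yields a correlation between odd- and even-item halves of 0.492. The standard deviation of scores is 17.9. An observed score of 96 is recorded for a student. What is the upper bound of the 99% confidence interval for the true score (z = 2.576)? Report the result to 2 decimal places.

Full-length reliability (Spearman-Brown) = 2(0.492)/(1+0.492) ≃ 0.660
SEM = 17.900 × √(1 − 0.660) = 17.900 × √0.340 ≃ 17.900 × 0.584 ≃ 10.445
2.576 × SEM ≃ 26.906
Upper limit = 96 + 26.906 ≃ 122.906

122.91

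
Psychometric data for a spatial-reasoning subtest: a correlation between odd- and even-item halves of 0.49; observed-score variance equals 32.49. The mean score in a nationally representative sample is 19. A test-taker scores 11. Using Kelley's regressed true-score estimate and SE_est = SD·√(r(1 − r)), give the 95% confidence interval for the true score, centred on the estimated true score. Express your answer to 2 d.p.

[8.44, 19.04]

SD = √32.49 = 5.700
Full-length reliability (Spearman-Brown) = 2(0.49)/(1+0.49) ≃ 0.658
Estimated true score = 0.658*11 + (1 − 0.658)*19 ≃ 13.738
SE_est = 5.700*√(0.658*0.342) ≃ 2.704
95% CI: 13.738 ± 5.301 ≃ (8.437, 19.039)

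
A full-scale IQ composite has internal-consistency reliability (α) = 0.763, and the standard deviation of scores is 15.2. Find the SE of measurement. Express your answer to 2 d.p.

SEM = 15.200 × √(1 − 0.763) = 15.200 × √0.237 ≃ 15.200 × 0.487 ≃ 7.400

7.40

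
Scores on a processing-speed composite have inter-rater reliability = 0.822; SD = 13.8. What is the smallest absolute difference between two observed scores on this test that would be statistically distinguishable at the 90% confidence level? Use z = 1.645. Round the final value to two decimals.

13.54

The standard error of measurement is 13.8000×√(1 − 0.8220) ≈ 13.8000×0.4219 ≈ 5.8222.
Standard error of the difference = 5.8222·√2 ≈ 8.2339
Smallest detectable difference = 1.645×8.2339 ≈ 13.5447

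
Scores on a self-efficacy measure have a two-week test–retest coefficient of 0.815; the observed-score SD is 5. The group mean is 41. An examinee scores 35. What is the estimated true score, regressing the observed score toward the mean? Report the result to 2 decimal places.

36.11

Estimated true score = 0.81500×35 + (1 − 0.81500)×41 ≈ 36.11000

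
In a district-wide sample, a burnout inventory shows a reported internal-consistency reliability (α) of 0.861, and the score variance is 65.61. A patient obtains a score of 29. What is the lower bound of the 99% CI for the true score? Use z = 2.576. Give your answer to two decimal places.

21.22

SD = √65.61 = 8.1000
The standard error of measurement is 8.1000·√(1 − 0.8610) ≈ 8.1000·0.3728 ≈ 3.0199.
Half-width = 2.576·3.0199 ≈ 7.7793
Lower bound: 29 − 7.7793 = 21.2207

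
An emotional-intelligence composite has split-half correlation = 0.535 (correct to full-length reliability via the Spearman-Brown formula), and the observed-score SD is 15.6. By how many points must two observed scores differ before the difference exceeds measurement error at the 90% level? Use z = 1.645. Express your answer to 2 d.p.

19.97

Spearman-Brown: r = 2(0.535) / (1 + 0.535) = 1.07000 / 1.53500 ≈ 0.69707
SEM = 15.60000 · √(1 − 0.69707) = 15.60000 · √0.30293 ≈ 15.60000 · 0.55039 ≈ 8.58612
Standard error of the difference = 8.58612·√2 ≈ 12.14261
Smallest detectable difference = 1.645·12.14261 ≈ 19.97459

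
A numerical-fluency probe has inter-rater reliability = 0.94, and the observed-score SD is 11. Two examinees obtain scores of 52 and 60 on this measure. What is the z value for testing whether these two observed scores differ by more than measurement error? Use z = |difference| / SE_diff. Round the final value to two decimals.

2.10

SEM = 11.0000×√(1 − 0.9400) ≈ 2.6944
Standard error of the difference = 2.6944·√2 ≈ 3.8105
z = 8 / 3.8105 ≈ 2.0995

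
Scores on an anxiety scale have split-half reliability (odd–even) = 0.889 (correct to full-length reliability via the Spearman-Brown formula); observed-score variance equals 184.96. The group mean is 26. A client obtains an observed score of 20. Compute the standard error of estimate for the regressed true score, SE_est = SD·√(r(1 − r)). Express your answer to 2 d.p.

SD = √184.96 = 13.60000
r_full = 2·0.889 / (1 + 0.889) ≈ 0.94124
SE_est = SD · √(r(1 − r)) = 13.60000 · √0.05531 ≈ 13.60000 · 0.23518 ≈ 3.19841

3.20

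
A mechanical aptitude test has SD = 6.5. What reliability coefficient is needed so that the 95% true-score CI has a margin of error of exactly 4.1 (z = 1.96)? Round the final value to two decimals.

SEM needed = half-width / z = 4.1/1.96 ≈ 2.0918
r = 1 − (2.0918/6.5)² ≈ 1 − 0.1036 ≈ 0.8964

0.90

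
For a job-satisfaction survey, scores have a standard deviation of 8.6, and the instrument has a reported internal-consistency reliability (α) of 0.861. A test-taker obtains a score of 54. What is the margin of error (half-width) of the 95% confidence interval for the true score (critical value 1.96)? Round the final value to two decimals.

SEM = 8.6000 × √(1 − 0.8610) = 8.6000 × √0.1390 ≈ 8.6000 × 0.3728 ≈ 3.2063
1.96 × SEM ≈ 6.2844

6.28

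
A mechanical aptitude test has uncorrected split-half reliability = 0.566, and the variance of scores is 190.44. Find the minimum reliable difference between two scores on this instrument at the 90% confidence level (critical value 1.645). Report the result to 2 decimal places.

16.90

σ = 190.44^(1/2) = 13.800
r_full = 2·0.566 / (1 + 0.566) ≃ 0.723
The standard error of measurement is 13.800*√(1 − 0.723) ≃ 13.800*0.526 ≃ 7.265.
SE_diff = SEM * √2 ≃ 7.265 * 1.414 ≃ 10.274
Smallest detectable difference = 1.645*10.274 ≃ 16.901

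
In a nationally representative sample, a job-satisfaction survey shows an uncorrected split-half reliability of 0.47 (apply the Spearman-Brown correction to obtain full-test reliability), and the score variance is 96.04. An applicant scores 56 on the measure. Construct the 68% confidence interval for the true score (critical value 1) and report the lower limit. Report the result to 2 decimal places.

50.12

SD = √96.04 = 9.800
Spearman-Brown: r = 2(0.47) / (1 + 0.47) = 0.940 / 1.470 ≈ 0.639
SEM = 9.800 × √(1 − 0.639) = 9.800 × √0.361 ≈ 9.800 × 0.600 ≈ 5.884
Margin = 1 × 5.884 ≈ 5.884
Lower limit = 56 − 5.884 ≈ 50.116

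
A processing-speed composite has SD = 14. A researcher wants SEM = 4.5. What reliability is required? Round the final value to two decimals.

Required reliability = 1 − (SEM/SD)² = 1 − 0.103 ≈ 0.897

0.90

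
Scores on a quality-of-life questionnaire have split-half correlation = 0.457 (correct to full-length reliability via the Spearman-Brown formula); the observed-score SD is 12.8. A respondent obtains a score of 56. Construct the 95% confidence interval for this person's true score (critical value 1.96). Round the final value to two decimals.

r_full = 2·0.457 / (1 + 0.457) ≈ 0.62732
The standard error of measurement is 12.80000*√(1 − 0.62732) ≈ 12.80000*0.61048 ≈ 7.81412.
Margin = 1.96 * 7.81412 ≈ 15.31568
95% CI: 56 ± 15.31568 = [40.68432, 71.31568]

[40.68, 71.32]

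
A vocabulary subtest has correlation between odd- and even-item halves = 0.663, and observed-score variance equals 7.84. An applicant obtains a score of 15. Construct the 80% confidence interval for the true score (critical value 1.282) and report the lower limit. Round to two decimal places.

13.38

SD = √7.84 = 2.8000
Spearman-Brown: r = 2(0.663) / (1 + 0.663) = 1.3260 / 1.6630 ≈ 0.7974
The standard error of measurement is 2.8000·√(1 − 0.7974) ≈ 2.8000·0.4502 ≈ 1.2605.
Margin = 1.282 · 1.2605 ≈ 1.6159
Lower limit = 15 − 1.6159 ≈ 13.3841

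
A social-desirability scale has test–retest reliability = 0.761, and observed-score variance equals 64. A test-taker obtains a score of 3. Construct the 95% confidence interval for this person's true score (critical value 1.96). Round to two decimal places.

σ = 64^(1/2) = 8.00000
SEM = 8.00000 × √(1 − 0.76100) = 8.00000 × √0.23900 ≃ 8.00000 × 0.48888 ≃ 3.91101
Margin = 1.96 × 3.91101 ≃ 7.66558
95% CI: 3 ± 7.66558 = [-4.66558, 10.66558]

[-4.67, 10.67]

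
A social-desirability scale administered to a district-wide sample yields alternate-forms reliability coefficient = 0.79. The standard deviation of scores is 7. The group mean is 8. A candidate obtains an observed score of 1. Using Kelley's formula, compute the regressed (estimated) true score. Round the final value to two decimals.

T̂ = 0.790(1) + 0.210(8) ≃ 2.470

2.47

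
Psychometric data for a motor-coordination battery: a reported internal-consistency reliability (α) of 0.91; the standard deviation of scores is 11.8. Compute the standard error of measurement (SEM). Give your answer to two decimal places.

3.54

SEM = 11.8000×√(1 − 0.9100) ≈ 3.5400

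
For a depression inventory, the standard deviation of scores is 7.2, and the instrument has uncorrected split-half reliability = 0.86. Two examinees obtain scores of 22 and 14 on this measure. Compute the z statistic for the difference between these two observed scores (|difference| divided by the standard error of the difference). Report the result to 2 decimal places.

r_full = 2·0.86 / (1 + 0.86) ≈ 0.9247
SEM = 7.2000 × √(1 − 0.9247) = 7.2000 × √0.0753 ≈ 7.2000 × 0.2744 ≈ 1.9753
SE_diff = SEM × √2 ≈ 1.9753 × 1.4142 ≈ 2.7935
z = |22 − 14| / 2.7935 = 8 / 2.7935 ≈ 2.8637

2.86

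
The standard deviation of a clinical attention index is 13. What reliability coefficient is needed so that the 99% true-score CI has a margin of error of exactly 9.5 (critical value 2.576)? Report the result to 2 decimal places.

0.92

Required SEM = 9.5 / 2.576 ≈ 3.688
r = 1 − (SEM / SD)² = 1 − (3.688 / 13)² ≈ 1 − 0.080 ≈ 0.920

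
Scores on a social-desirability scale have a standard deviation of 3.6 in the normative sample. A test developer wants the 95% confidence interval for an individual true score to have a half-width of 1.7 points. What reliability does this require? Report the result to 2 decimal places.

0.94

SEM needed = half-width / z = 1.7/1.96 ≈ 0.867
Required reliability = 1 − (SEM/SD)² = 1 − 0.058 ≈ 0.942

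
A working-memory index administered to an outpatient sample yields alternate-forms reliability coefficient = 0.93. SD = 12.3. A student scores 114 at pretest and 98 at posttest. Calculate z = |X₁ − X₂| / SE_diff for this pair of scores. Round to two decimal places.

The standard error of measurement is 12.3000·√(1 − 0.9300) ≈ 12.3000·0.2646 ≈ 3.2543.
SE_diff = SEM · √2 ≈ 3.2543 · 1.4142 ≈ 4.6022
z = 16 / 4.6022 ≈ 3.4766

3.48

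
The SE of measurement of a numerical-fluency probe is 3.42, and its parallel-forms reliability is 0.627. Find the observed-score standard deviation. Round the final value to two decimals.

SD = 3.42 / √(1 − 0.627) ≈ 5.600

5.60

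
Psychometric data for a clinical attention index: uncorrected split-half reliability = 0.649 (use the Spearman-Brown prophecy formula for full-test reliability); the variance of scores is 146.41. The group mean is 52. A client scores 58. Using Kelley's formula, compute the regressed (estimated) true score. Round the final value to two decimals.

r_full = 2·0.649 / (1 + 0.649) ≃ 0.787
Estimated true score = 0.787·58 + (1 − 0.787)·52 ≃ 56.723

56.72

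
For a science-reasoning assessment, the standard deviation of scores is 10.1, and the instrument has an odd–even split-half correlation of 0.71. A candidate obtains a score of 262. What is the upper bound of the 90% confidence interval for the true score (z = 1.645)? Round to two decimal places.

268.84

Spearman-Brown: r = 2(0.71) / (1 + 0.71) = 1.4200 / 1.7100 ≈ 0.8304
The standard error of measurement is 10.1000*√(1 − 0.8304) ≈ 10.1000*0.4118 ≈ 4.1593.
1.645 * SEM ≈ 6.8421
Upper bound: 262 + 6.8421 = 268.8421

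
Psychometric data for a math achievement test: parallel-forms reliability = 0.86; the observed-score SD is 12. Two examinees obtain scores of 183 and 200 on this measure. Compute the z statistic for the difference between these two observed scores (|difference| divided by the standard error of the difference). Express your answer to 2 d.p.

2.68

SEM = 12.000 × √(1 − 0.860) = 12.000 × √0.140 ≈ 12.000 × 0.374 ≈ 4.490
SE_diff = √2 × SEM ≈ 6.350
z = 17 / 6.350 ≈ 2.677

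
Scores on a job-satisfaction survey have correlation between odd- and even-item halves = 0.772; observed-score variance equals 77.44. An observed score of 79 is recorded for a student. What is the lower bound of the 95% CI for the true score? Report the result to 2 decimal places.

72.81

SD = √77.44 = 8.80000
Spearman-Brown: r = 2(0.772) / (1 + 0.772) = 1.54400 / 1.77200 ≈ 0.87133
SEM = 8.80000*√(1 − 0.87133) ≈ 3.15659
Margin = 1.96 * 3.15659 ≈ 6.18692
Lower bound: 79 − 6.18692 = 72.81308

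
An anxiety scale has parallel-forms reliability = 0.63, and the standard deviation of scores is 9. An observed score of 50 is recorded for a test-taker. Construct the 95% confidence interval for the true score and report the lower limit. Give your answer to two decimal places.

SEM = 9.000 × √(1 − 0.630) = 9.000 × √0.370 ≈ 9.000 × 0.608 ≈ 5.474
Half-width = 1.96×5.474 ≈ 10.730
Lower bound: 50 − 10.730 = 39.270

39.27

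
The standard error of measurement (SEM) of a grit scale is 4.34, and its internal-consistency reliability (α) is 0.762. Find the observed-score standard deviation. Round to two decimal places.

8.90

SD = 4.34 / √(1 − 0.762) ≃ 8.89613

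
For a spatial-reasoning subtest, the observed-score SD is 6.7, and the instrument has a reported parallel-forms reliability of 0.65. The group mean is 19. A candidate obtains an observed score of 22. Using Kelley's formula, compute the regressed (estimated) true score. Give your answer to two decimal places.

20.95

T̂ = 0.6500(22) + 0.3500(19) ≃ 20.9500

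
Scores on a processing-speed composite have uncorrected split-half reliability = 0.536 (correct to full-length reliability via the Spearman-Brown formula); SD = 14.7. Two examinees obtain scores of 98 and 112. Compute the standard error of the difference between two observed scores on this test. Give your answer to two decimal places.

11.43

Spearman-Brown: r = 2(0.536) / (1 + 0.536) = 1.072 / 1.536 ≈ 0.698
SEM = 14.700·√(1 − 0.698) ≈ 8.079
Standard error of the difference = 8.079·√2 ≈ 11.426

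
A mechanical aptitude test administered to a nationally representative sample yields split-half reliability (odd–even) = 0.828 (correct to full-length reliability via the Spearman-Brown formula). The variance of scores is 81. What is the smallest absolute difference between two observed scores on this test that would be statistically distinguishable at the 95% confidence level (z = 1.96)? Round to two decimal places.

7.65

σ = 81^(1/2) = 9.0000
r_full = 2·0.828 / (1 + 0.828) ≃ 0.9059
SEM = 9.0000 · √(1 − 0.9059) = 9.0000 · √0.0941 ≃ 9.0000 · 0.3067 ≃ 2.7607
SE_diff = √2 · SEM ≃ 3.9042
Smallest detectable difference = 1.96·3.9042 ≃ 7.6523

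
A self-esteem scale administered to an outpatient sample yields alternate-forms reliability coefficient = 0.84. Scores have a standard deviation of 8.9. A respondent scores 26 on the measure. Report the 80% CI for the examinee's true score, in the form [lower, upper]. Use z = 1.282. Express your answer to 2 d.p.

SEM = 8.900×√(1 − 0.840) ≈ 3.560
Half-width = 1.282×3.560 ≈ 4.564
CI = 26 ± 4.564 → [21.436, 30.564]

[21.44, 30.56]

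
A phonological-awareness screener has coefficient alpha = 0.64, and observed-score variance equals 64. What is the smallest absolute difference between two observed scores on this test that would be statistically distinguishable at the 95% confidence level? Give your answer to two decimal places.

13.30

SD = √64 ≈ 8.0000
SEM = 8.0000*√(1 − 0.6400) ≈ 4.8000
SE_diff = SEM * √2 ≈ 4.8000 * 1.4142 ≈ 6.7882
Minimum reliable difference = 1.96 * SE_diff ≈ 1.96 * 6.7882 ≈ 13.3049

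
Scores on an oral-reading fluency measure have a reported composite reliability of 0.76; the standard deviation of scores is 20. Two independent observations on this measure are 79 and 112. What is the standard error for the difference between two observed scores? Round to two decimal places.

SEM = 20.0000 * √(1 − 0.7600) = 20.0000 * √0.2400 ≈ 20.0000 * 0.4899 ≈ 9.7980
SE_diff = SEM * √2 ≈ 9.7980 * 1.4142 ≈ 13.8564

13.86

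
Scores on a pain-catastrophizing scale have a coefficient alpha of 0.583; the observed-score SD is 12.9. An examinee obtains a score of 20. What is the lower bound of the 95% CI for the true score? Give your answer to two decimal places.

The standard error of measurement is 12.9000×√(1 − 0.5830) ≈ 12.9000×0.6458 ≈ 8.3302.
Margin = 1.96 × 8.3302 ≈ 16.3273
Lower limit = 20 − 16.3273 ≈ 3.6727

3.67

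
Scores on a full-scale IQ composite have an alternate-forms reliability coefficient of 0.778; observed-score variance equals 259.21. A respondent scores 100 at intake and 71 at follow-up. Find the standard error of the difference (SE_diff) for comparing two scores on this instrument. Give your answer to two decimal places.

SD = √259.21 = 16.1000
The standard error of measurement is 16.1000×√(1 − 0.7780) ≈ 16.1000×0.4712 ≈ 7.5858.
SE_diff = √2 × SEM ≈ 10.7280

10.73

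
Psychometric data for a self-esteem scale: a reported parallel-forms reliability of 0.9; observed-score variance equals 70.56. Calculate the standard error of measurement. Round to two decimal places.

2.66

σ = 70.56^(1/2) = 8.4000
SEM = 8.4000×√(1 − 0.9000) ≈ 2.6563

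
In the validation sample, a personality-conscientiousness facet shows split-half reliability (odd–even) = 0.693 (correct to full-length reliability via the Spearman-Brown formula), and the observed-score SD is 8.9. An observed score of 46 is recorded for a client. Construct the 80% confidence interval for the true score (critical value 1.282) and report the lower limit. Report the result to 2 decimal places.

41.14

Full-length reliability (Spearman-Brown) = 2(0.693)/(1+0.693) ≈ 0.8187
The standard error of measurement is 8.9000×√(1 − 0.8187) ≈ 8.9000×0.4258 ≈ 3.7899.
Margin = 1.282 × 3.7899 ≈ 4.8587
Lower limit = 46 − 4.8587 ≈ 41.1413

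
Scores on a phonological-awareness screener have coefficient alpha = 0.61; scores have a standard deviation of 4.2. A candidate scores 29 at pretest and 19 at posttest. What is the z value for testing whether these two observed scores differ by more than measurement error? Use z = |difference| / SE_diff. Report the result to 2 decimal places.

SEM = 4.200 · √(1 − 0.610) = 4.200 · √0.390 ≈ 4.200 · 0.624 ≈ 2.623
Standard error of the difference = 2.623·√2 ≈ 3.709
z = |29 − 19| / 3.709 = 10 / 3.709 ≈ 2.696

2.70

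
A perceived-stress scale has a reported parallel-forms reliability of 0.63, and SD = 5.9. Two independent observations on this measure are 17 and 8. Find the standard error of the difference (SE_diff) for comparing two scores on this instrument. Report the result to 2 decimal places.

5.08

SEM = 5.9000 · √(1 − 0.6300) = 5.9000 · √0.3700 ≈ 5.9000 · 0.6083 ≈ 3.5888
SE_diff = √2 · SEM ≈ 5.0754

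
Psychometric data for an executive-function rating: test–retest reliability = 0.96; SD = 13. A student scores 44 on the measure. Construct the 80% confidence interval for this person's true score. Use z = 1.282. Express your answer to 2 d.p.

The standard error of measurement is 13.0000×√(1 − 0.9600) ≈ 13.0000×0.2000 ≈ 2.6000.
1.282 × SEM ≈ 3.3332
80% CI: 44 ± 3.3332 = [40.6668, 47.3332]

[40.67, 47.33]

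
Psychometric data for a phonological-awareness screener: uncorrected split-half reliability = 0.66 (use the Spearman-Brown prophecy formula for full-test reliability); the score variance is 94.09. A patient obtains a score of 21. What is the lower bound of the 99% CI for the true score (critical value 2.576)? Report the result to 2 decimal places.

SD = √94.09 ≈ 9.7000
Spearman-Brown: r = 2(0.66) / (1 + 0.66) = 1.3200 / 1.6600 ≈ 0.7952
The standard error of measurement is 9.7000×√(1 − 0.7952) ≈ 9.7000×0.4526 ≈ 4.3899.
Half-width = 2.576×4.3899 ≈ 11.3084
Lower bound: 21 − 11.3084 = 9.6916

9.69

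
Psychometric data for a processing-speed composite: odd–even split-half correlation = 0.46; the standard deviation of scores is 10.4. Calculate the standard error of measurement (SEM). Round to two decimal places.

r_full = 2·0.46 / (1 + 0.46) ≃ 0.63014
The standard error of measurement is 10.40000·√(1 − 0.63014) ≃ 10.40000·0.60816 ≃ 6.32490.

6.32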